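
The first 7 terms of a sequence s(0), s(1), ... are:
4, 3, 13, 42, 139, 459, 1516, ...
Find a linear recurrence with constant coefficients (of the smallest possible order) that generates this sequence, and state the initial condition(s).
Look for the lowest-order linear relation among consecutive terms.
Observation: s(n) - 3·s(n-1) - (1)·s(n-2) = 0 holds for the shown terms, and no order-1 relation s(n) = α·s(n-1) + β fits.
Check at n=3: 3·13 + (1)·3 = 42. ✓

s(n) = 3s(n-1) + s(n-2), s(0) = 4, s(1) = 3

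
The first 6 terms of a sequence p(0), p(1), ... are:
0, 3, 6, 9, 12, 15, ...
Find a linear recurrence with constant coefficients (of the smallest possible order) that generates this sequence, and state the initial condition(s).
Look for the lowest-order linear relation among consecutive terms.
Observation: consecutive differences are constant (= 3).
Check at n=2: 1·3 + 3 = 6. ✓

p(n) = p(n-1) + 3, p(0) = 0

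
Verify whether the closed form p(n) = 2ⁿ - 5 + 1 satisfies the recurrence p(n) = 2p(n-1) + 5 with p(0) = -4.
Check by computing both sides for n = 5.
From the recurrence with p(0) = -4:
  p(0) = -4, p(1) = -3, p(2) = -1, p(3) = 3, p(4) = 11, p(5) = 27
  so the recurrence gives p(5) = 27.
From the proposed closed form p(n) = 2ⁿ - 5 + 1:
  p(5) = 28.
The recurrence gives 27 but the closed form gives 28, so the closed form does not satisfy the recurrence.

No, the closed form is incorrect.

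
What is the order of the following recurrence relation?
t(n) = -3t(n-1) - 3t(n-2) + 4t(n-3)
The order is the largest lag k for which t(n-k) appears. Here the deepest term is t(n-3), so the order is 3.

Order 3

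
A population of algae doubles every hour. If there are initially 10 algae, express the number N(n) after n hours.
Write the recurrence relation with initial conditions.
Each hour multiplies the count by 2, so the count after n hours depends only on the count after n-1 hours: N(n) = 2 × N(n-1). The starting count gives N(0) = 10.
Unrolling n times gives the closed form N(n) = 10 × 2ⁿ.

N(n) = 2 × N(n-1), N(0) = 10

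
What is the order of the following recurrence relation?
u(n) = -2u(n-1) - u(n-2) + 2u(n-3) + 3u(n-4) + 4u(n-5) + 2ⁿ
The order is the largest lag k for which u(n-k) appears. Here the deepest term is u(n-5) (the 2ⁿ term is non-homogeneous and does not affect the order), so the order is 5.

Order 5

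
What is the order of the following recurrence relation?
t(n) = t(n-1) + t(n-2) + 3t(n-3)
The order is the largest lag k for which t(n-k) appears. Here the deepest term is t(n-3), so the order is 3.

Order 3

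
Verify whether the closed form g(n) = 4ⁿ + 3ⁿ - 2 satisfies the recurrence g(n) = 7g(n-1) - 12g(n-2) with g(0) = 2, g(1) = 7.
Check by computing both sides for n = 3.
From the recurrence with g(0) = 2, g(1) = 7:
  g(0) = 2, g(1) = 7, g(2) = 25, g(3) = 91
  so the recurrence gives g(3) = 91.
From the proposed closed form g(n) = 4ⁿ + 3ⁿ - 2:
  g(3) = 89.
The recurrence gives 91 but the closed form gives 89, so the closed form does not satisfy the recurrence.

No, the closed form is incorrect.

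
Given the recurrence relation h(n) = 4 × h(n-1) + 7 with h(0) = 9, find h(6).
Computing step by step:
h(0) = 9
h(1) = 4 × 9 + 7 = 43
h(2) = 4 × 43 + 7 = 179
h(3) = 4 × 179 + 7 = 723
h(4) = 4 × 723 + 7 = 2899
h(5) = 4 × 2899 + 7 = 11603
h(6) = 4 × 11603 + 7 = 46419

46419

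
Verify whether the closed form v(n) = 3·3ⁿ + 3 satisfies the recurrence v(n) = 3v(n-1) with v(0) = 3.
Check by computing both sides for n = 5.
From the recurrence with v(0) = 3:
  v(0) = 3, v(1) = 9, v(2) = 27, v(3) = 81, v(4) = 243, v(5) = 729
  so the recurrence gives v(5) = 729.
From the proposed closed form v(n) = 3·3ⁿ + 3:
  v(5) = 732.
The recurrence gives 729 but the closed form gives 732, so the closed form does not satisfy the recurrence.

No, the closed form is incorrect.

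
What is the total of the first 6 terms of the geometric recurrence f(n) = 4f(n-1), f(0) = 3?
Computing the sequence terms: 3, 12, 48, 192, 768, 3072
Adding these values together:

4095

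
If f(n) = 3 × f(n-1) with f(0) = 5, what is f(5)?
Computing step by step:
f(0) = 5
f(1) = 3 × 5 = 15
f(2) = 3 × 15 = 45
f(3) = 3 × 45 = 135
f(4) = 3 × 135 = 405
f(5) = 3 × 405 = 1215

1215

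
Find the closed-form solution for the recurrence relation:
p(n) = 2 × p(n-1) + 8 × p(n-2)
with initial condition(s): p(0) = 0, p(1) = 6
Recurrence: p(n) = 2 × p(n-1) + 8 × p(n-2), initial: p(0) = 0, p(1) = 6.
Characteristic equation: r² - 2r - 8 = 0, which factors as (r - 4)(r + 2) = 0, so r = 4, -2. General solution p(n) = A·4ⁿ + B·(-2)ⁿ. From p(0) = 0: A + B = 0. From p(1) = 6: 4A - 2B = 6. Solving gives A = 1, B = -1.

p(n) = 4ⁿ - (-2)ⁿ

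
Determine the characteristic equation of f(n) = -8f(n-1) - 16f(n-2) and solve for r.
Substitute f(n) = rⁿ and divide through by rⁿ⁻²: r² + 8r + 16 = 0
Factor: (r + 4)² = 0, so r = -4 (double root).
General solution: f(n) = (A + Bn)·(-4)ⁿ

Characteristic: r² + 8r + 16 = 0, Roots: r = -4 (double root)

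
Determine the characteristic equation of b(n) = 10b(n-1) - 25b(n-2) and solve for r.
Substitute b(n) = rⁿ and divide through by rⁿ⁻²: r² - 10r + 25 = 0
Factor: (r - 5)² = 0, so r = 5 (double root).
General solution: b(n) = (A + Bn)·5ⁿ

Characteristic: r² - 10r + 25 = 0, Roots: r = 5 (double root)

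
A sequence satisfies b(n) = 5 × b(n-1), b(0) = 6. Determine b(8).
Computing step by step:
b(0) = 6
b(1) = 5 × 6 = 30
b(2) = 5 × 30 = 150
b(3) = 5 × 150 = 750
b(4) = 5 × 750 = 3750
b(5) = 5 × 3750 = 18750
b(6) = 5 × 18750 = 93750
b(7) = 5 × 93750 = 468750
b(8) = 5 × 468750 = 2343750

2343750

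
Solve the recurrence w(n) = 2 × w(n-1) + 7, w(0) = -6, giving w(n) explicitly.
Recurrence: w(n) = 2 × w(n-1) + 7, initial: w(0) = -6.
Try w(n) = A·2ⁿ + C. Substituting: A·2ⁿ + C = 2(A·2ⁿ⁻¹ + C) + 7 = A·2ⁿ + 2C + 7, so C = 2C + 7, giving C = -7. Then w(0) = A - 7 = -6 gives A = 1.

w(n) = 2ⁿ - 7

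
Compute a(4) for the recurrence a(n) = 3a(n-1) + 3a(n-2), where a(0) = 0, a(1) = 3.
Computing the sequence terms:
0, 3, 9, 36, 135

135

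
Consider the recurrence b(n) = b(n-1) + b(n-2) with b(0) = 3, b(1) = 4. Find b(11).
Computing the sequence terms:
3, 4, 7, 11, 18, 29, 47, 76, 123, 199, 322, 521

521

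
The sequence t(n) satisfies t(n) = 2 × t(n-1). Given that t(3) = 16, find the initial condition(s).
In general t(n) = 2ⁿ · t(0). At n = 3: t(0) = t(3) / 2^3 = 16 / 8 = 2.

t(0) = 2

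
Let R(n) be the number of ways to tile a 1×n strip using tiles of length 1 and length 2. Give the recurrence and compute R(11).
Condition on the last tile: it has length 1 (leaving a 1×(n-1) strip) or length 2 (leaving a 1×(n-2) strip), so R(n) = R(n-1) + R(n-2) (order-2 linear recurrence).
For 0 ≤ i < 2 only unit tiles fit, so R(i) = 1.
Iterating the recurrence: R(2) = 2, R(3) = 3, R(4) = 5, R(5) = 8, R(6) = 13, R(7) = 21, R(8) = 34, R(9) = 55, R(10) = 89, R(11) = 144.

R(n) = R(n-1) + R(n-2), with R(i) = 1 for 0 ≤ i < 2; R(11) = 144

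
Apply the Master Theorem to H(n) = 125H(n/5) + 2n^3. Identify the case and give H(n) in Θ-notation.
Master Theorem template: H(n) = a·H(n/b) + f(n).
Here: a=125, b=5, f(n)=2n^3
Compute log_b(a) = log_5(125) = 3.
f(n) = 2n^3 = Θ(n^3). Case 2: H(n) = Θ(n^3 log n).

Case 2: H(n) = Θ(n^3 log n)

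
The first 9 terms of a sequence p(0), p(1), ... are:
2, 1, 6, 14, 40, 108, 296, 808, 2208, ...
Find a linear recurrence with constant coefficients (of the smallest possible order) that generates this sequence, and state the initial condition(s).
Look for the lowest-order linear relation among consecutive terms.
Observation: p(n) - 2·p(n-1) - (2)·p(n-2) = 0 holds for the shown terms, and no order-1 relation p(n) = α·p(n-1) + β fits.
Check at n=3: 2·6 + (2)·1 = 14. ✓

p(n) = 2p(n-1) + 2p(n-2), p(0) = 2, p(1) = 1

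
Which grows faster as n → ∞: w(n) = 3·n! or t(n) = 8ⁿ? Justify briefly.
Comparing growth rates:
Growth-rate hierarchy: log n ≺ any polynomial ≺ any exponential cⁿ (c>1) ≺ n! ≺ nⁿ.
factorial dominates exponential base 8 asymptotically.

w(n) grows faster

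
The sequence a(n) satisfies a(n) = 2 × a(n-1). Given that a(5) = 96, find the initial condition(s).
In general a(n) = 2ⁿ · a(0). At n = 5: a(0) = a(5) / 2^5 = 96 / 32 = 3.

a(0) = 3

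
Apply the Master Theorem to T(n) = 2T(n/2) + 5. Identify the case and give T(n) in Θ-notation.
Master Theorem template: T(n) = a·T(n/b) + f(n).
Here: a=2, b=2, f(n)=5
Compute log_b(a) = log_2(2) = 1.
f(n) = 5 = O(n^(1-ε)) with ε = 1. Case 1: T(n) = Θ(n^log_b(a)) = Θ(n).

Case 1: T(n) = Θ(n)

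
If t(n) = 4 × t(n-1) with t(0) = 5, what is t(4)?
Computing step by step:
t(0) = 5
t(1) = 4 × 5 = 20
t(2) = 4 × 20 = 80
t(3) = 4 × 80 = 320
t(4) = 4 × 320 = 1280

1280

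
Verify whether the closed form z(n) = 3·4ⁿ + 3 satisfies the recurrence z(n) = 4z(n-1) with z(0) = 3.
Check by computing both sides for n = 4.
From the recurrence with z(0) = 3:
  z(0) = 3, z(1) = 12, z(2) = 48, z(3) = 192, z(4) = 768
  so the recurrence gives z(4) = 768.
From the proposed closed form z(n) = 3·4ⁿ + 3:
  z(4) = 771.
The recurrence gives 768 but the closed form gives 771, so the closed form does not satisfy the recurrence.

No, the closed form is incorrect.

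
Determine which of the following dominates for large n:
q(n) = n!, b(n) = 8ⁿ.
Comparing growth rates:
Growth-rate hierarchy: log n ≺ any polynomial ≺ any exponential cⁿ (c>1) ≺ n! ≺ nⁿ.
factorial dominates exponential base 8 asymptotically.

q(n) grows faster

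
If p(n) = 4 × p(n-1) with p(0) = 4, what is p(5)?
Computing step by step:
p(0) = 4
p(1) = 4 × 4 = 16
p(2) = 4 × 16 = 64
p(3) = 4 × 64 = 256
p(4) = 4 × 256 = 1024
p(5) = 4 × 1024 = 4096

4096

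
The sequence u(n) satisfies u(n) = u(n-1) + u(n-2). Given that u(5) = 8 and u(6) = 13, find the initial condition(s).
Work backwards using u(k) = u(k+2) - u(k+1):
u(4) = u(6) - u(5) = 13 - 8 = 5
u(3) = u(5) - u(4) = 8 - 5 = 3
u(2) = u(4) - u(3) = 5 - 3 = 2
u(1) = u(3) - u(2) = 3 - 2 = 1
u(0) = u(2) - u(1) = 2 - 1 = 1

u(0) = 1, u(1) = 1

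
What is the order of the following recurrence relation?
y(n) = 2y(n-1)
The order is the largest lag k for which y(n-k) appears. Here the deepest term is y(n-1), so the order is 1.

Order 1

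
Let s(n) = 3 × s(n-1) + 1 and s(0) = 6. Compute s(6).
Computing step by step:
s(0) = 6
s(1) = 3 × 6 + 1 = 19
s(2) = 3 × 19 + 1 = 58
s(3) = 3 × 58 + 1 = 175
s(4) = 3 × 175 + 1 = 526
s(5) = 3 × 526 + 1 = 1579
s(6) = 3 × 1579 + 1 = 4738

4738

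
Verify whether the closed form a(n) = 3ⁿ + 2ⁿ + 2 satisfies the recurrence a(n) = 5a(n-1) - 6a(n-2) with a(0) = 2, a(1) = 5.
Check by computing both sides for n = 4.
From the recurrence with a(0) = 2, a(1) = 5:
  a(0) = 2, a(1) = 5, a(2) = 13, a(3) = 35, a(4) = 97
  so the recurrence gives a(4) = 97.
From the proposed closed form a(n) = 3ⁿ + 2ⁿ + 2:
  a(4) = 99.
The recurrence gives 97 but the closed form gives 99, so the closed form does not satisfy the recurrence.

No, the closed form is incorrect.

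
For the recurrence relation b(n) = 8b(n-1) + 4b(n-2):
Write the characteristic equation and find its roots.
Substitute b(n) = rⁿ and divide through by rⁿ⁻²: r² - 8r - 4 = 0
Discriminant: 8² + 4·4 = 80, not a perfect square, so by the quadratic formula r = (8 ± √80)/2.
General solution: b(n) = A·r₁ⁿ + B·r₂ⁿ where r₁,r₂ = (8 ± √80)/2

Characteristic: r² - 8r - 4 = 0, Roots: r = (8 ± √80)/2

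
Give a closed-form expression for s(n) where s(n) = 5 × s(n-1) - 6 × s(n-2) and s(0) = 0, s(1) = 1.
Recurrence: s(n) = 5 × s(n-1) - 6 × s(n-2), initial: s(0) = 0, s(1) = 1.
Characteristic equation: r² - 5r + 6 = 0, which factors as (r - 3)(r - 2) = 0, so r = 3, 2. General solution s(n) = A·3ⁿ + B·2ⁿ. From s(0) = 0: A + B = 0. From s(1) = 1: 3A + 2B = 1. Solving gives A = 1, B = -1.

s(n) = 3ⁿ - 2ⁿ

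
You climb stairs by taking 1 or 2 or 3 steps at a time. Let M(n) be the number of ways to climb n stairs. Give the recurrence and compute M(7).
Condition on the size of the last step (1 to 3): before it there were n-1, …, n-3 stairs climbed, and these cases are disjoint, so M(n) = M(n-1) + M(n-2) + M(n-3) (order-3 linear recurrence).
Initial conditions by direct count (compositions of i into parts ≤ 3): M(1) = 1; M(2) = 2; M(3) = 4.
Iterating the recurrence: M(4) = 7, M(5) = 13, M(6) = 24, M(7) = 44.

M(n) = M(n-1) + M(n-2) + M(n-3), M(1) = 1, M(2) = 2, M(3) = 4; M(7) = 44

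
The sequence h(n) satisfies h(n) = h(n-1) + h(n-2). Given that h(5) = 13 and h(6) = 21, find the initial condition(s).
Work backwards using h(k) = h(k+2) - h(k+1):
h(4) = h(6) - h(5) = 21 - 13 = 8
h(3) = h(5) - h(4) = 13 - 8 = 5
h(2) = h(4) - h(3) = 8 - 5 = 3
h(1) = h(3) - h(2) = 5 - 3 = 2
h(0) = h(2) - h(1) = 3 - 2 = 1

h(0) = 1, h(1) = 2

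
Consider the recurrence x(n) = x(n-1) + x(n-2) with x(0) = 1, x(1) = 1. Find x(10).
Computing the sequence terms:
1, 1, 2, 3, 5, 8, 13, 21, 34, 55, 89

89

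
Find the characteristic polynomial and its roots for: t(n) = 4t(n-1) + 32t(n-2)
Substitute t(n) = rⁿ and divide through by rⁿ⁻²: r² - 4r - 32 = 0
Factor: (r - 8)(r + 4) = 0, so r = 8, -4.
General solution: t(n) = A·8ⁿ + B·(-4)ⁿ

Characteristic: r² - 4r - 32 = 0, Roots: r = 8, -4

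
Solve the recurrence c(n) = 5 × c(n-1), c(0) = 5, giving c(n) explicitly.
Recurrence: c(n) = 5 × c(n-1), initial: c(0) = 5.
Each term is 5 times the previous, so this is geometric with ratio 5. After n steps: c(n) = c(0)·5ⁿ = 5·5ⁿ.

c(n) = 5·5ⁿ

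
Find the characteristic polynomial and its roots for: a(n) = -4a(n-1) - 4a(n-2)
Substitute a(n) = rⁿ and divide through by rⁿ⁻²: r² + 4r + 4 = 0
Factor: (r + 2)² = 0, so r = -2 (double root).
General solution: a(n) = (A + Bn)·(-2)ⁿ

Characteristic: r² + 4r + 4 = 0, Roots: r = -2 (double root)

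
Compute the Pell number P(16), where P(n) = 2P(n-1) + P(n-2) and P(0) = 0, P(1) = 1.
Computing the sequence terms:
0, 1, 2, 5, 12, 29, 70, 169, 408, 985, 2378, 5741, 13860, 33461, 80782, 195025, 470832

470832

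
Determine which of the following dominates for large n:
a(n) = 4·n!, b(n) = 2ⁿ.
Comparing growth rates:
Growth-rate hierarchy: log n ≺ any polynomial ≺ any exponential cⁿ (c>1) ≺ n! ≺ nⁿ.
factorial dominates exponential base 2 asymptotically.

a(n) grows faster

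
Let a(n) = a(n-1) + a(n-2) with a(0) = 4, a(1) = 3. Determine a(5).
Computing the sequence terms:
4, 3, 7, 10, 17, 27

27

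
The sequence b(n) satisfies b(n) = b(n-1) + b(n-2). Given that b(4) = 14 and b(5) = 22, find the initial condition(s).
Work backwards using b(k) = b(k+2) - b(k+1):
b(3) = b(5) - b(4) = 22 - 14 = 8
b(2) = b(4) - b(3) = 14 - 8 = 6
b(1) = b(3) - b(2) = 8 - 6 = 2
b(0) = b(2) - b(1) = 6 - 2 = 4

b(0) = 4, b(1) = 2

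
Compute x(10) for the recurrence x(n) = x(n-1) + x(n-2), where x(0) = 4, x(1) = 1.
Computing the sequence terms:
4, 1, 5, 6, 11, 17, 28, 45, 73, 118, 191

191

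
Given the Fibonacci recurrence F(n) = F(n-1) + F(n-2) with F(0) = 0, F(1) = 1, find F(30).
Computing the sequence terms:
0, 1, 1, 2, 3, 5, 8, 13, 21, 34, 55, 89, 144, 233, 377, 610, 987, 1597, 2584, 4181, 6765, 10946, 17711, 28657, 46368, 75025, 121393, 196418, 317811, 514229, 832040

832040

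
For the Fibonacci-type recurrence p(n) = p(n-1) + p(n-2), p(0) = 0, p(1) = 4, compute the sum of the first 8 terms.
Computing the sequence terms: 0, 4, 4, 8, 12, 20, 32, 52
Adding these values together:

132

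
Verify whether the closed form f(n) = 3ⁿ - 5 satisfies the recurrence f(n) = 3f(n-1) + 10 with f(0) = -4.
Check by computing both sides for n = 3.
From the recurrence with f(0) = -4:
  f(0) = -4, f(1) = -2, f(2) = 4, f(3) = 22
  so the recurrence gives f(3) = 22.
From the proposed closed form f(n) = 3ⁿ - 5:
  f(3) = 22.
Both sides give 22 at n = 3, and the initial condition(s) match, so the closed form is consistent.

Yes, the closed form is correct.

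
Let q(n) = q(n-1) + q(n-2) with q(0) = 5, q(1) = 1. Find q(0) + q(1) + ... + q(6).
Computing the sequence terms: 5, 1, 6, 7, 13, 20, 33
Adding these values together:

85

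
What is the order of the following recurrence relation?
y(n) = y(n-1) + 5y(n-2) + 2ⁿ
The order is the largest lag k for which y(n-k) appears. Here the deepest term is y(n-2) (the 2ⁿ term is non-homogeneous and does not affect the order), so the order is 2.

Order 2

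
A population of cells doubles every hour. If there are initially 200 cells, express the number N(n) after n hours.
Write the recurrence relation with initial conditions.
Each hour multiplies the count by 2, so the count after n hours depends only on the count after n-1 hours: N(n) = 2 × N(n-1). The starting count gives N(0) = 200.
Unrolling n times gives the closed form N(n) = 200 × 2ⁿ.

N(n) = 2 × N(n-1), N(0) = 200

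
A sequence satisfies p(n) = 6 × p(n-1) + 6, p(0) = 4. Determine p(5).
Computing step by step:
p(0) = 4
p(1) = 6 × 4 + 6 = 30
p(2) = 6 × 30 + 6 = 186
p(3) = 6 × 186 + 6 = 1122
p(4) = 6 × 1122 + 6 = 6738
p(5) = 6 × 6738 + 6 = 40434

40434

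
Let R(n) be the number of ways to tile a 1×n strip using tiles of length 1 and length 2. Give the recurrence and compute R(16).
Condition on the last tile: it has length 1 (leaving a 1×(n-1) strip) or length 2 (leaving a 1×(n-2) strip), so R(n) = R(n-1) + R(n-2) (order-2 linear recurrence).
For 0 ≤ i < 2 only unit tiles fit, so R(i) = 1.
Iterating the recurrence: R(2) = 2, R(3) = 3, R(4) = 5, R(5) = 8, R(6) = 13, R(7) = 21, R(8) = 34, R(9) = 55, R(10) = 89, R(11) = 144, R(12) = 233, R(13) = 377, R(14) = 610, R(15) = 987, R(16) = 1597.

R(n) = R(n-1) + R(n-2), with R(i) = 1 for 0 ≤ i < 2; R(16) = 1597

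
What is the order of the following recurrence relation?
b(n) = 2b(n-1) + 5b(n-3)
The order is the largest lag k for which b(n-k) appears. Here the deepest term is b(n-3), so the order is 3.

Order 3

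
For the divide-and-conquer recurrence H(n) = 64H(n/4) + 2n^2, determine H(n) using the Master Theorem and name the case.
Master Theorem template: H(n) = a·H(n/b) + f(n).
Here: a=64, b=4, f(n)=2n^2
Compute log_b(a) = log_4(64) = 3.
f(n) = 2n^2 = O(n^(3-ε)) with ε = 1. Case 1: H(n) = Θ(n^log_b(a)) = Θ(n^3).

Case 1: H(n) = Θ(n^3)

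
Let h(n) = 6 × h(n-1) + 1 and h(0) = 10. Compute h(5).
Computing step by step:
h(0) = 10
h(1) = 6 × 10 + 1 = 61
h(2) = 6 × 61 + 1 = 367
h(3) = 6 × 367 + 1 = 2203
h(4) = 6 × 2203 + 1 = 13219
h(5) = 6 × 13219 + 1 = 79315

79315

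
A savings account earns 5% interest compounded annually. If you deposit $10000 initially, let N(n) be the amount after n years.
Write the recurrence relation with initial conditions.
Each year the balance grows by 5%, i.e. is multiplied by 1 + 5/100 = 1.05, so N(n) = 1.05 × N(n-1). The initial deposit gives N(0) = 10000.
Unrolling gives the closed form N(n) = 10000 × (1.05)ⁿ.

N(n) = 1.05 × N(n-1), N(0) = 10000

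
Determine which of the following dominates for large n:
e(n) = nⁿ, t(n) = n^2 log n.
Comparing growth rates:
Growth-rate hierarchy: log n ≺ any polynomial ≺ any exponential cⁿ (c>1) ≺ n! ≺ nⁿ.
super-exponential nⁿ dominates polynomial degree 2 (with log factor) asymptotically.

e(n) grows faster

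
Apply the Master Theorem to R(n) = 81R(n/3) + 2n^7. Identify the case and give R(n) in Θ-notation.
Master Theorem template: R(n) = a·R(n/b) + f(n).
Here: a=81, b=3, f(n)=2n^7
Compute log_b(a) = log_3(81) = 4.
f(n) = 2n^7 = Ω(n^(4+ε)) with ε = 3, and the regularity condition holds (a·f(n/b) = (a/b^7)·f(n) with a/b^7 = 3^-3 < 1). Case 3: R(n) = Θ(f(n)) = Θ(n^7).

Case 3: R(n) = Θ(n^7)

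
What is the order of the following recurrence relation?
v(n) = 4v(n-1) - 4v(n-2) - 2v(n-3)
The order is the largest lag k for which v(n-k) appears. Here the deepest term is v(n-3), so the order is 3.

Order 3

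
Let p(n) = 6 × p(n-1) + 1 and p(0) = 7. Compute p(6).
Computing step by step:
p(0) = 7
p(1) = 6 × 7 + 1 = 43
p(2) = 6 × 43 + 1 = 259
p(3) = 6 × 259 + 1 = 1555
p(4) = 6 × 1555 + 1 = 9331
p(5) = 6 × 9331 + 1 = 55987
p(6) = 6 × 55987 + 1 = 335923

335923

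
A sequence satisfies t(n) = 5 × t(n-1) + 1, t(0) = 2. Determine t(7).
Computing step by step:
t(0) = 2
t(1) = 5 × 2 + 1 = 11
t(2) = 5 × 11 + 1 = 56
t(3) = 5 × 56 + 1 = 281
t(4) = 5 × 281 + 1 = 1406
t(5) = 5 × 1406 + 1 = 7031
t(6) = 5 × 7031 + 1 = 35156
t(7) = 5 × 35156 + 1 = 175781

175781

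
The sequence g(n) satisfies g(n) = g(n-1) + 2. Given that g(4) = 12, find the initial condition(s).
g(4) = g(0) + 4·2, so g(0) = 12 - 8 = 4.

g(0) = 4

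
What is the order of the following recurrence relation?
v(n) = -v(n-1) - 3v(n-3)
The order is the largest lag k for which v(n-k) appears. Here the deepest term is v(n-3), so the order is 3.

Order 3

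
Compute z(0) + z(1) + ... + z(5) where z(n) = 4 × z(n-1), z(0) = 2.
Computing the sequence terms: 2, 8, 32, 128, 512, 2048
Adding these values together:

2730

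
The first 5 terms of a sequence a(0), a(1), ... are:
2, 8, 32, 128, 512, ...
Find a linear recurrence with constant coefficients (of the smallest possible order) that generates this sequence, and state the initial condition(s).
Look for the lowest-order linear relation among consecutive terms.
Observation: each term is 4× the previous.
Check at n=2: 4·8 = 32. ✓

a(n) = 4 × a(n-1), a(0) = 2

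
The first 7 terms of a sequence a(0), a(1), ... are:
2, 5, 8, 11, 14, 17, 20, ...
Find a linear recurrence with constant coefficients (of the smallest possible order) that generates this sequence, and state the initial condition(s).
Look for the lowest-order linear relation among consecutive terms.
Observation: consecutive differences are constant (= 3).
Check at n=2: 1·5 + 3 = 8. ✓

a(n) = a(n-1) + 3, a(0) = 2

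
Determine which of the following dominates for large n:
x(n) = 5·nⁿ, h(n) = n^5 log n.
Comparing growth rates:
Growth-rate hierarchy: log n ≺ any polynomial ≺ any exponential cⁿ (c>1) ≺ n! ≺ nⁿ.
super-exponential nⁿ dominates polynomial degree 5 (with log factor) asymptotically.

x(n) grows faster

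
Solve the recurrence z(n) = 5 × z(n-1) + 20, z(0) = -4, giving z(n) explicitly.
Recurrence: z(n) = 5 × z(n-1) + 20, initial: z(0) = -4.
Try z(n) = A·5ⁿ + C. Substituting: A·5ⁿ + C = 5(A·5ⁿ⁻¹ + C) + 20 = A·5ⁿ + 5C + 20, so C = 5C + 20, giving C = -5. Then z(0) = A - 5 = -4 gives A = 1.

z(n) = 5ⁿ - 5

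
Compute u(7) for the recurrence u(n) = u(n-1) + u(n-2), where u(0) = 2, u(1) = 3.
Computing the sequence terms:
2, 3, 5, 8, 13, 21, 34, 55

55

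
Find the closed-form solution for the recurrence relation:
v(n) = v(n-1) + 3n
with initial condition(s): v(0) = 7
Recurrence: v(n) = v(n-1) + 3n, initial: v(0) = 7.
Telescoping: v(n) = v(0) + 3·Σᵢ₌₁ⁿ i = 7 + 3·n(n+1)/2.

v(n) = 3·n(n+1)/2 + 7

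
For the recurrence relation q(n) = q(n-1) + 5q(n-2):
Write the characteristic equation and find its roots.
Substitute q(n) = rⁿ and divide through by rⁿ⁻²: r² - r - 5 = 0
Discriminant: 1² + 4·5 = 21, not a perfect square, so by the quadratic formula r = (1 ± √21)/2.
General solution: q(n) = A·r₁ⁿ + B·r₂ⁿ where r₁,r₂ = (1 ± √21)/2

Characteristic: r² - r - 5 = 0, Roots: r = (1 ± √21)/2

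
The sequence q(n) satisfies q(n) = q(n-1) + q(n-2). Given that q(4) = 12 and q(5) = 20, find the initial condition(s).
Work backwards using q(k) = q(k+2) - q(k+1):
q(3) = q(5) - q(4) = 20 - 12 = 8
q(2) = q(4) - q(3) = 12 - 8 = 4
q(1) = q(3) - q(2) = 8 - 4 = 4
q(0) = q(2) - q(1) = 4 - 4 = 0

q(0) = 0, q(1) = 4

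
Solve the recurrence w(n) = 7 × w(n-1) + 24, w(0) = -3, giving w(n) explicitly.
Recurrence: w(n) = 7 × w(n-1) + 24, initial: w(0) = -3.
Try w(n) = A·7ⁿ + C. Substituting: A·7ⁿ + C = 7(A·7ⁿ⁻¹ + C) + 24 = A·7ⁿ + 7C + 24, so C = 7C + 24, giving C = -4. Then w(0) = A - 4 = -3 gives A = 1.

w(n) = 7ⁿ - 4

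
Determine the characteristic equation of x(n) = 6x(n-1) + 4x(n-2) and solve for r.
Substitute x(n) = rⁿ and divide through by rⁿ⁻²: r² - 6r - 4 = 0
Discriminant: 6² + 4·4 = 52, not a perfect square, so by the quadratic formula r = (6 ± √52)/2.
General solution: x(n) = A·r₁ⁿ + B·r₂ⁿ where r₁,r₂ = (6 ± √52)/2

Characteristic: r² - 6r - 4 = 0, Roots: r = (6 ± √52)/2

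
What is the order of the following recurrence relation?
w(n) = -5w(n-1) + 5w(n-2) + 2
The order is the largest lag k for which w(n-k) appears. Here the deepest term is w(n-2) (the 2 term is non-homogeneous and does not affect the order), so the order is 2.

Order 2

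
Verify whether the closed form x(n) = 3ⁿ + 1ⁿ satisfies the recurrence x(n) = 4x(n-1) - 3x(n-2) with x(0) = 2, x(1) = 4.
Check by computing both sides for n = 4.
From the recurrence with x(0) = 2, x(1) = 4:
  x(0) = 2, x(1) = 4, x(2) = 10, x(3) = 28, x(4) = 82
  so the recurrence gives x(4) = 82.
From the proposed closed form x(n) = 3ⁿ + 1ⁿ:
  x(4) = 82.
Both sides give 82 at n = 4, and the initial condition(s) match, so the closed form is consistent.

Yes, the closed form is correct.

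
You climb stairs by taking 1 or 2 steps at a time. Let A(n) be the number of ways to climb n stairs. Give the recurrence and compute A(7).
Condition on the size of the last step (1 to 2): before it there were n-1, …, n-2 stairs climbed, and these cases are disjoint, so A(n) = A(n-1) + A(n-2) (Fibonacci-type sequence).
Initial conditions by direct count (compositions of i into parts ≤ 2): A(1) = 1; A(2) = 2.
Iterating the recurrence: A(3) = 3, A(4) = 5, A(5) = 8, A(6) = 13, A(7) = 21.

A(n) = A(n-1) + A(n-2), A(1) = 1, A(2) = 2; A(7) = 21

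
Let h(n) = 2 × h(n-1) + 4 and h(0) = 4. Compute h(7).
Computing step by step:
h(0) = 4
h(1) = 2 × 4 + 4 = 12
h(2) = 2 × 12 + 4 = 28
h(3) = 2 × 28 + 4 = 60
h(4) = 2 × 60 + 4 = 124
h(5) = 2 × 124 + 4 = 252
h(6) = 2 × 252 + 4 = 508
h(7) = 2 × 508 + 4 = 1020

1020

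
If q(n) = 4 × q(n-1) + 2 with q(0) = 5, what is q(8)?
Computing step by step:
q(0) = 5
q(1) = 4 × 5 + 2 = 22
q(2) = 4 × 22 + 2 = 90
q(3) = 4 × 90 + 2 = 362
q(4) = 4 × 362 + 2 = 1450
q(5) = 4 × 1450 + 2 = 5802
q(6) = 4 × 5802 + 2 = 23210
q(7) = 4 × 23210 + 2 = 92842
q(8) = 4 × 92842 + 2 = 371370

371370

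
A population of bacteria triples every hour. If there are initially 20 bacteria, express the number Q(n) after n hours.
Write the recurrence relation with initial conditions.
Each hour multiplies the count by 3, so the count after n hours depends only on the count after n-1 hours: Q(n) = 3 × Q(n-1). The starting count gives Q(0) = 20.
Unrolling n times gives the closed form Q(n) = 20 × 3ⁿ.

Q(n) = 3 × Q(n-1), Q(0) = 20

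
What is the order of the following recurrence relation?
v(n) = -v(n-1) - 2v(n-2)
The order is the largest lag k for which v(n-k) appears. Here the deepest term is v(n-2), so the order is 2.

Order 2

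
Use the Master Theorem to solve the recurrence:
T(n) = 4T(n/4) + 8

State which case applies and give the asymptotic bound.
Master Theorem template: T(n) = a·T(n/b) + f(n).
Here: a=4, b=4, f(n)=8
Compute log_b(a) = log_4(4) = 1.
f(n) = 8 = O(n^(1-ε)) with ε = 1. Case 1: T(n) = Θ(n^log_b(a)) = Θ(n).

Case 1: T(n) = Θ(n)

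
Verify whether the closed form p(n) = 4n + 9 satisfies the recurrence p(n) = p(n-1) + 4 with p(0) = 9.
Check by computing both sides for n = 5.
From the recurrence with p(0) = 9:
  p(0) = 9, p(1) = 13, p(2) = 17, p(3) = 21, p(4) = 25, p(5) = 29
  so the recurrence gives p(5) = 29.
From the proposed closed form p(n) = 4n + 9:
  p(5) = 29.
Both sides give 29 at n = 5, and the initial condition(s) match, so the closed form is consistent.

Yes, the closed form is correct.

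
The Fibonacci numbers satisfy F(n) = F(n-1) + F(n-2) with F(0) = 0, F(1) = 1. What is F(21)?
Computing the sequence terms:
0, 1, 1, 2, 3, 5, 8, 13, 21, 34, 55, 89, 144, 233, 377, 610, 987, 1597, 2584, 4181, 6765, 10946

10946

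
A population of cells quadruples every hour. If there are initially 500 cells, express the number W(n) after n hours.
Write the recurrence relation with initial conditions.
Each hour multiplies the count by 4, so the count after n hours depends only on the count after n-1 hours: W(n) = 4 × W(n-1). The starting count gives W(0) = 500.
Unrolling n times gives the closed form W(n) = 500 × 4ⁿ.

W(n) = 4 × W(n-1), W(0) = 500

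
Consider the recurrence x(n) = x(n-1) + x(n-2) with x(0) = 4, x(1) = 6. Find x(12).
Computing the sequence terms:
4, 6, 10, 16, 26, 42, 68, 110, 178, 288, 466, 754, 1220

1220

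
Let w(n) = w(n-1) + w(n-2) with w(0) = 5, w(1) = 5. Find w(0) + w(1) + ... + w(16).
Computing the sequence terms: 5, 5, 10, 15, 25, 40, 65, 105, 170, 275, 445, 720, 1165, 1885, 3050, 4935, 7985
Adding these values together:

20900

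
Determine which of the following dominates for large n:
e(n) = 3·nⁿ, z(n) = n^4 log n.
Comparing growth rates:
Growth-rate hierarchy: log n ≺ any polynomial ≺ any exponential cⁿ (c>1) ≺ n! ≺ nⁿ.
super-exponential nⁿ dominates polynomial degree 4 (with log factor) asymptotically.

e(n) grows faster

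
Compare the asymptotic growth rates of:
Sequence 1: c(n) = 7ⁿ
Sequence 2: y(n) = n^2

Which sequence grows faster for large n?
Comparing growth rates:
Growth-rate hierarchy: log n ≺ any polynomial ≺ any exponential cⁿ (c>1) ≺ n! ≺ nⁿ.
exponential base 7 dominates polynomial degree 2 asymptotically.

c(n) grows faster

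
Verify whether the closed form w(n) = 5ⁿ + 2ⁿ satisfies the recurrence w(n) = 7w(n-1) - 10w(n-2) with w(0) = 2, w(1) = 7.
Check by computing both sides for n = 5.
From the recurrence with w(0) = 2, w(1) = 7:
  w(0) = 2, w(1) = 7, w(2) = 29, w(3) = 133, w(4) = 641, w(5) = 3157
  so the recurrence gives w(5) = 3157.
From the proposed closed form w(n) = 5ⁿ + 2ⁿ:
  w(5) = 3157.
Both sides give 3157 at n = 5, and the initial condition(s) match, so the closed form is consistent.

Yes, the closed form is correct.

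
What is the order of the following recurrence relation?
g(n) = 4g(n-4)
The order is the largest lag k for which g(n-k) appears. Here the deepest term is g(n-4), so the order is 4.

Order 4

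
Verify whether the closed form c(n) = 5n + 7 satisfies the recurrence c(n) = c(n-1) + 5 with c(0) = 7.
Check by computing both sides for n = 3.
From the recurrence with c(0) = 7:
  c(0) = 7, c(1) = 12, c(2) = 17, c(3) = 22
  so the recurrence gives c(3) = 22.
From the proposed closed form c(n) = 5n + 7:
  c(3) = 22.
Both sides give 22 at n = 3, and the initial condition(s) match, so the closed form is consistent.

Yes, the closed form is correct.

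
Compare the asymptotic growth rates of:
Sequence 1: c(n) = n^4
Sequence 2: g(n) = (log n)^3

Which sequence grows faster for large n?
Comparing growth rates:
Growth-rate hierarchy: log n ≺ any polynomial ≺ any exponential cⁿ (c>1) ≺ n! ≺ nⁿ.
polynomial degree 4 dominates polylogarithmic (log n)^3 asymptotically.

c(n) grows faster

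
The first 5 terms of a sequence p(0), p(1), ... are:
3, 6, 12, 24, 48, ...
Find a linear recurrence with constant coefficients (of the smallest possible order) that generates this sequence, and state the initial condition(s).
Look for the lowest-order linear relation among consecutive terms.
Observation: each term is 2× the previous.
Check at n=2: 2·6 = 12. ✓

p(n) = 2 × p(n-1), p(0) = 3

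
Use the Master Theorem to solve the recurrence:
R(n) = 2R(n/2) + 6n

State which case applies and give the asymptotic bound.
Master Theorem template: R(n) = a·R(n/b) + f(n).
Here: a=2, b=2, f(n)=6n
Compute log_b(a) = log_2(2) = 1.
f(n) = 6n = Θ(n). Case 2: R(n) = Θ(n log n).

Case 2: R(n) = Θ(n log n)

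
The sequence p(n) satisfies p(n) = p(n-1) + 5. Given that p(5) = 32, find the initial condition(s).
p(5) = p(0) + 5·5, so p(0) = 32 - 25 = 7.

p(0) = 7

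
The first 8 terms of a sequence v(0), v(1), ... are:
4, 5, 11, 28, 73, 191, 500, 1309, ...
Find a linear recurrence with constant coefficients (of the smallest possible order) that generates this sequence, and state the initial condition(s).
Look for the lowest-order linear relation among consecutive terms.
Observation: v(n) - 3·v(n-1) - (-1)·v(n-2) = 0 holds for the shown terms, and no order-1 relation v(n) = α·v(n-1) + β fits.
Check at n=3: 3·11 + (-1)·5 = 28. ✓

v(n) = 3v(n-1) - v(n-2), v(0) = 4, v(1) = 5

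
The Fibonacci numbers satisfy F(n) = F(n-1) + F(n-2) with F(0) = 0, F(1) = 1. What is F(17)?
Computing the sequence terms:
0, 1, 1, 2, 3, 5, 8, 13, 21, 34, 55, 89, 144, 233, 377, 610, 987, 1597

1597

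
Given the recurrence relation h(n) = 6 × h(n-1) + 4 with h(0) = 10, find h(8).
Computing step by step:
h(0) = 10
h(1) = 6 × 10 + 4 = 64
h(2) = 6 × 64 + 4 = 388
h(3) = 6 × 388 + 4 = 2332
h(4) = 6 × 2332 + 4 = 13996
h(5) = 6 × 13996 + 4 = 83980
h(6) = 6 × 83980 + 4 = 503884
h(7) = 6 × 503884 + 4 = 3023308
h(8) = 6 × 3023308 + 4 = 18139852

18139852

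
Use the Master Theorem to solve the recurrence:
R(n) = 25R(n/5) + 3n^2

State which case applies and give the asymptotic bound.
Master Theorem template: R(n) = a·R(n/b) + f(n).
Here: a=25, b=5, f(n)=3n^2
Compute log_b(a) = log_5(25) = 2.
f(n) = 3n^2 = Θ(n^2). Case 2: R(n) = Θ(n^2 log n).

Case 2: R(n) = Θ(n^2 log n)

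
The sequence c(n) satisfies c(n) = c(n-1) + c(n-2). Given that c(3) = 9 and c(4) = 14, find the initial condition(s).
Work backwards using c(k) = c(k+2) - c(k+1):
c(2) = c(4) - c(3) = 14 - 9 = 5
c(1) = c(3) - c(2) = 9 - 5 = 4
c(0) = c(2) - c(1) = 5 - 4 = 1

c(0) = 1, c(1) = 4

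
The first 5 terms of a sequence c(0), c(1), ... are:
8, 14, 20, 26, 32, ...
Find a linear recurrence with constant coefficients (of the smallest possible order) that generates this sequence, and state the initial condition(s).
Look for the lowest-order linear relation among consecutive terms.
Observation: consecutive differences are constant (= 6).
Check at n=2: 1·14 + 6 = 20. ✓

c(n) = c(n-1) + 6, c(0) = 8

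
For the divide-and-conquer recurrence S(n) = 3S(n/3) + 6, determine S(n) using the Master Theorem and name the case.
Master Theorem template: S(n) = a·S(n/b) + f(n).
Here: a=3, b=3, f(n)=6
Compute log_b(a) = log_3(3) = 1.
f(n) = 6 = O(n^(1-ε)) with ε = 1. Case 1: S(n) = Θ(n^log_b(a)) = Θ(n).

Case 1: S(n) = Θ(n)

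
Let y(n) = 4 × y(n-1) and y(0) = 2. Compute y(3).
Computing step by step:
y(0) = 2
y(1) = 4 × 2 = 8
y(2) = 4 × 8 = 32
y(3) = 4 × 32 = 128

128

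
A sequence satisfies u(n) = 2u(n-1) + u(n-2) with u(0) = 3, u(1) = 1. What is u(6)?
Computing the sequence terms:
3, 1, 5, 11, 27, 65, 157

157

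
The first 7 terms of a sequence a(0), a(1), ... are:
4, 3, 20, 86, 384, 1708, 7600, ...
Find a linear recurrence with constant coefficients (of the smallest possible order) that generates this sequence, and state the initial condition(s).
Look for the lowest-order linear relation among consecutive terms.
Observation: a(n) - 4·a(n-1) - (2)·a(n-2) = 0 holds for the shown terms, and no order-1 relation a(n) = α·a(n-1) + β fits.
Check at n=3: 4·20 + (2)·3 = 86. ✓

a(n) = 4a(n-1) + 2a(n-2), a(0) = 4, a(1) = 3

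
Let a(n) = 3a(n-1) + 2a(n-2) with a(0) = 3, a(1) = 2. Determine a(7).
Computing the sequence terms:
3, 2, 12, 40, 144, 512, 1824, 6496

6496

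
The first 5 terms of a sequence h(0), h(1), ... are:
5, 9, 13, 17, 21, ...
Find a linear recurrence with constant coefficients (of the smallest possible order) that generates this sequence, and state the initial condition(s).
Look for the lowest-order linear relation among consecutive terms.
Observation: consecutive differences are constant (= 4).
Check at n=2: 1·9 + 4 = 13. ✓

h(n) = h(n-1) + 4, h(0) = 5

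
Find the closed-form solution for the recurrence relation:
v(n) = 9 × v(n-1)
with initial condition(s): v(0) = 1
Recurrence: v(n) = 9 × v(n-1), initial: v(0) = 1.
Each term is 9 times the previous, so this is geometric with ratio 9. After n steps: v(n) = v(0)·9ⁿ = 9ⁿ.

v(n) = 9ⁿ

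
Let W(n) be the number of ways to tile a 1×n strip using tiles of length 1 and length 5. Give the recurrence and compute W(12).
Condition on the last tile: it has length 1 (leaving a 1×(n-1) strip) or length 5 (leaving a 1×(n-5) strip), so W(n) = W(n-1) + W(n-5) (order-5 linear recurrence).
For 0 ≤ i < 5 only unit tiles fit, so W(i) = 1.
Iterating the recurrence: W(5) = 2, W(6) = 3, W(7) = 4, W(8) = 5, W(9) = 6, W(10) = 8, W(11) = 11, W(12) = 15.

W(n) = W(n-1) + W(n-5), with W(i) = 1 for 0 ≤ i < 5; W(12) = 15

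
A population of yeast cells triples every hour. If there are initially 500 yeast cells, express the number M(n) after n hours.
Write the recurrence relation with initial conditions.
Each hour multiplies the count by 3, so the count after n hours depends only on the count after n-1 hours: M(n) = 3 × M(n-1). The starting count gives M(0) = 500.
Unrolling n times gives the closed form M(n) = 500 × 3ⁿ.

M(n) = 3 × M(n-1), M(0) = 500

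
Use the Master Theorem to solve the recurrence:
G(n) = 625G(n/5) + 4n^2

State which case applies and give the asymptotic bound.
Master Theorem template: G(n) = a·G(n/b) + f(n).
Here: a=625, b=5, f(n)=4n^2
Compute log_b(a) = log_5(625) = 4.
f(n) = 4n^2 = O(n^(4-ε)) with ε = 2. Case 1: G(n) = Θ(n^log_b(a)) = Θ(n^4).

Case 1: G(n) = Θ(n^4)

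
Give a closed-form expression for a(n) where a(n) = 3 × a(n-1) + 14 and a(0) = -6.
Recurrence: a(n) = 3 × a(n-1) + 14, initial: a(0) = -6.
Try a(n) = A·3ⁿ + C. Substituting: A·3ⁿ + C = 3(A·3ⁿ⁻¹ + C) + 14 = A·3ⁿ + 3C + 14, so C = 3C + 14, giving C = -7. Then a(0) = A - 7 = -6 gives A = 1.

a(n) = 3ⁿ - 7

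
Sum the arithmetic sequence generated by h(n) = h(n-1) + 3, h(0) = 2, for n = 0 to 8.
Computing the sequence terms: 2, 5, 8, 11, 14, 17, 20, 23, 26
Adding these values together:

126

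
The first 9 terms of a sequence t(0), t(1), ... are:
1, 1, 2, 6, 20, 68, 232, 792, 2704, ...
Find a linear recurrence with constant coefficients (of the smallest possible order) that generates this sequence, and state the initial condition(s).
Look for the lowest-order linear relation among consecutive terms.
Observation: t(n) - 4·t(n-1) - (-2)·t(n-2) = 0 holds for the shown terms, and no order-1 relation t(n) = α·t(n-1) + β fits.
Check at n=3: 4·2 + (-2)·1 = 6. ✓

t(n) = 4t(n-1) - 2t(n-2), t(0) = 1, t(1) = 1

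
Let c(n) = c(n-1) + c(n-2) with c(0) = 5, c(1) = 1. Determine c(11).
Computing the sequence terms:
5, 1, 6, 7, 13, 20, 33, 53, 86, 139, 225, 364

364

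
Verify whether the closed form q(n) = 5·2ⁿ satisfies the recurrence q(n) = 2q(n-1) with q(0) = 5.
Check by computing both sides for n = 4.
From the recurrence with q(0) = 5:
  q(0) = 5, q(1) = 10, q(2) = 20, q(3) = 40, q(4) = 80
  so the recurrence gives q(4) = 80.
From the proposed closed form q(n) = 5·2ⁿ:
  q(4) = 80.
Both sides give 80 at n = 4, and the initial condition(s) match, so the closed form is consistent.

Yes, the closed form is correct.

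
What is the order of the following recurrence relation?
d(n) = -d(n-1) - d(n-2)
The order is the largest lag k for which d(n-k) appears. Here the deepest term is d(n-2), so the order is 2.

Order 2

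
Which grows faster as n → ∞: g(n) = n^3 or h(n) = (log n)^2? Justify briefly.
Comparing growth rates:
Growth-rate hierarchy: log n ≺ any polynomial ≺ any exponential cⁿ (c>1) ≺ n! ≺ nⁿ.
polynomial degree 3 dominates polylogarithmic (log n)^2 asymptotically.

g(n) grows faster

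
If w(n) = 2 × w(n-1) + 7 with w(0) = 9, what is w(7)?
Computing step by step:
w(0) = 9
w(1) = 2 × 9 + 7 = 25
w(2) = 2 × 25 + 7 = 57
w(3) = 2 × 57 + 7 = 121
w(4) = 2 × 121 + 7 = 249
w(5) = 2 × 249 + 7 = 505
w(6) = 2 × 505 + 7 = 1017
w(7) = 2 × 1017 + 7 = 2041

2041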